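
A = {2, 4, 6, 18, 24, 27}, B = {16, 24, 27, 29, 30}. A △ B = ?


A △ B = (A \ B) ∪ (B \ A) = elements in exactly one of A or B
A \ B = {2, 4, 6, 18}
B \ A = {16, 29, 30}
A △ B = {2, 4, 6, 16, 18, 29, 30}

A △ B = {2, 4, 6, 16, 18, 29, 30}


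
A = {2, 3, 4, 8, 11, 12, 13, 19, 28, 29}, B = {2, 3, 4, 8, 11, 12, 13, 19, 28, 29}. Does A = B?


Two sets are equal iff they have exactly the same elements.
A = {2, 3, 4, 8, 11, 12, 13, 19, 28, 29}
B = {2, 3, 4, 8, 11, 12, 13, 19, 28, 29}
Same elements → A = B

Yes, A = B


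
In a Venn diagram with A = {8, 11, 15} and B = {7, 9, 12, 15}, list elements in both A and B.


A = {8, 11, 15}
B = {7, 9, 12, 15}
Region: in both A and B
Elements: {15}

Elements in both A and B: {15}


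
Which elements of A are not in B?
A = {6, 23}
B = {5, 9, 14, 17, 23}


A \ B = elements in A but not in B
A = {6, 23}
B = {5, 9, 14, 17, 23}
Remove from A any elements in B
A \ B = {6}

A \ B = {6}


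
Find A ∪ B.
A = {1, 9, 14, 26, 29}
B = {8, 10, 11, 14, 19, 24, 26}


A ∪ B = all elements in A or B (or both)
A = {1, 9, 14, 26, 29}
B = {8, 10, 11, 14, 19, 24, 26}
A ∪ B = {1, 8, 9, 10, 11, 14, 19, 24, 26, 29}

A ∪ B = {1, 8, 9, 10, 11, 14, 19, 24, 26, 29}


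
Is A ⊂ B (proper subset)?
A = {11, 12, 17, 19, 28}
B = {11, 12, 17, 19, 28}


A ⊂ B requires: A ⊆ B AND A ≠ B.
A ⊆ B? Yes
A = B? Yes
A = B, so A is not a PROPER subset.

No, A is not a proper subset of B


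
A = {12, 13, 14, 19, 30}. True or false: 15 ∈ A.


A = {12, 13, 14, 19, 30}
Checking if 15 is in A
15 is not in A → False

15 ∉ A


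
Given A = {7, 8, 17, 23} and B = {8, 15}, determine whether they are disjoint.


Disjoint means A ∩ B = ∅.
A ∩ B = {8}
A ∩ B ≠ ∅, so A and B are NOT disjoint.

No, A and B are not disjoint (A ∩ B = {8})


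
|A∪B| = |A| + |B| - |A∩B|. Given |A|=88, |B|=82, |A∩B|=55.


|A ∪ B| = |A| + |B| - |A ∩ B|
= 88 + 82 - 55
= 115

|A ∪ B| = 115


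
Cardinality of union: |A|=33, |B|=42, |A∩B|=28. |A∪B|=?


|A ∪ B| = |A| + |B| - |A ∩ B|
= 33 + 42 - 28
= 47

|A ∪ B| = 47


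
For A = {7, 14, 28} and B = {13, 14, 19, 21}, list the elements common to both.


A ∩ B = elements in both A and B
A = {7, 14, 28}
B = {13, 14, 19, 21}
A ∩ B = {14}

A ∩ B = {14}


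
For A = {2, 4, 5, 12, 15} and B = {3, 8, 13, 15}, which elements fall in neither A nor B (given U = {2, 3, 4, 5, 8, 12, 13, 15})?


A = {2, 4, 5, 12, 15}
B = {3, 8, 13, 15}
Region: in neither A nor B (given U = {2, 3, 4, 5, 8, 12, 13, 15})
Elements: ∅

Elements in neither A nor B (given U = {2, 3, 4, 5, 8, 12, 13, 15}): ∅


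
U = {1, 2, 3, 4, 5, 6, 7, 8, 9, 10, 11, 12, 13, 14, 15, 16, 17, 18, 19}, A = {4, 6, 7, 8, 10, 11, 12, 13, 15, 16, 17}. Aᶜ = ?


Aᶜ = U \ A = elements in U but not in A
U = {1, 2, 3, 4, 5, 6, 7, 8, 9, 10, 11, 12, 13, 14, 15, 16, 17, 18, 19}
A = {4, 6, 7, 8, 10, 11, 12, 13, 15, 16, 17}
Aᶜ = {1, 2, 3, 5, 9, 14, 18, 19}

Aᶜ = {1, 2, 3, 5, 9, 14, 18, 19}


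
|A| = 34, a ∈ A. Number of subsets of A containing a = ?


Subsets of A containing a correspond to subsets of A \ {a}, which has 33 elements.
Count = 2^(n-1) = 2^33
= 8589934592

Number of subsets containing a = 8589934592


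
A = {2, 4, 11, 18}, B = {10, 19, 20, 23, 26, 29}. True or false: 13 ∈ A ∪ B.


A = {2, 4, 11, 18}, B = {10, 19, 20, 23, 26, 29}
A ∪ B = all elements in A or B
A ∪ B = {2, 4, 10, 11, 18, 19, 20, 23, 26, 29}
Checking if 13 ∈ A ∪ B
13 is not in A ∪ B → False

13 ∉ A ∪ B


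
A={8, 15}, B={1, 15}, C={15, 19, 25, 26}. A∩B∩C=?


A ∩ B = {15}
(A ∩ B) ∩ C = {15}

A ∩ B ∩ C = {15}


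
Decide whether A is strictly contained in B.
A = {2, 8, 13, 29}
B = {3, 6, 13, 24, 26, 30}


A ⊂ B requires: A ⊆ B AND A ≠ B.
A ⊆ B? No
A ⊄ B, so A is not a proper subset.

No, A is not a proper subset of B


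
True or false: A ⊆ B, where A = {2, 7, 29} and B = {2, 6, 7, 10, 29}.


A ⊆ B means every element of A is in B.
All elements of A are in B.
So A ⊆ B.

Yes, A ⊆ B


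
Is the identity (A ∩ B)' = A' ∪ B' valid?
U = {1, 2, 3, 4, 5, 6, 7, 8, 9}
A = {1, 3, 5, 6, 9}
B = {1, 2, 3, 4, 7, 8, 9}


LHS: A ∩ B = {1, 3, 9}
(A ∩ B)' = U \ (A ∩ B) = {2, 4, 5, 6, 7, 8}
A' = {2, 4, 7, 8}, B' = {5, 6}
Claimed RHS: A' ∪ B' = {2, 4, 5, 6, 7, 8}
Identity is VALID: LHS = RHS = {2, 4, 5, 6, 7, 8} ✓

Identity is valid. (A ∩ B)' = A' ∪ B' = {2, 4, 5, 6, 7, 8}


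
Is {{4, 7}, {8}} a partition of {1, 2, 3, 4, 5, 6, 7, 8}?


A partition requires: (1) non-empty parts, (2) pairwise disjoint, (3) union = U
Parts: {4, 7}, {8}
Union of parts: {4, 7, 8}
U = {1, 2, 3, 4, 5, 6, 7, 8}
All non-empty? True
Pairwise disjoint? True
Covers U? False

No, not a valid partition


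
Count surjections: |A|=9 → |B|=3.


n = |A| = 9, k = |B| = 3. Surjections via inclusion-exclusion:
S(n,k) = Σ(-1)^i × C(k,i) × (k-i)^n, i=0 to k
i=0: (-1)^0×C(3,0)×3^9 = 19683
i=1: (-1)^1×C(3,1)×2^9 = -1536
i=2: (-1)^2×C(3,2)×1^9 = 3
i=3: (-1)^3×C(3,3)×0^9 = 0
Total = 18150

Number of surjections = 18150


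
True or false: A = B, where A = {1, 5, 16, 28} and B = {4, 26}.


Two sets are equal iff they have exactly the same elements.
A = {1, 5, 16, 28}
B = {4, 26}
Differences: {1, 4, 5, 16, 26, 28}
A ≠ B

No, A ≠ B


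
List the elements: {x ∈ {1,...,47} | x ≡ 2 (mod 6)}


Checking each candidate:
Condition: x in {1,...,47} with x ≡ 2 (mod 6)
Result = {2, 8, 14, 20, 26, 32, 38, 44}

{2, 8, 14, 20, 26, 32, 38, 44}


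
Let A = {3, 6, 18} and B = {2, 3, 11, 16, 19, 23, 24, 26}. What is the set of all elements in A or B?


A ∪ B = all elements in A or B (or both)
A = {3, 6, 18}
B = {2, 3, 11, 16, 19, 23, 24, 26}
A ∪ B = {2, 3, 6, 11, 16, 18, 19, 23, 24, 26}

A ∪ B = {2, 3, 6, 11, 16, 18, 19, 23, 24, 26}


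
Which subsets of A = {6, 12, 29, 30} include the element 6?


A subset of A contains 6 iff the remaining 3 elements form any subset of A \ {6}.
Count: 2^(n-1) = 2^3 = 8
Subsets containing 6: {6}, {6, 12}, {6, 29}, {6, 30}, {6, 12, 29}, {6, 12, 30}, {6, 29, 30}, {6, 12, 29, 30}

Subsets containing 6 (8 total): {6}, {6, 12}, {6, 29}, {6, 30}, {6, 12, 29}, {6, 12, 30}, {6, 29, 30}, {6, 12, 29, 30}


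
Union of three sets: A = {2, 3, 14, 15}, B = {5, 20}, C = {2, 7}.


A ∪ B = {2, 3, 5, 14, 15, 20}
(A ∪ B) ∪ C = {2, 3, 5, 7, 14, 15, 20}

A ∪ B ∪ C = {2, 3, 5, 7, 14, 15, 20}


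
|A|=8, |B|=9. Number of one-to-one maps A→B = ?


An injection sends each of |A| = 8 inputs to a distinct output in B.
# injections = |B|·(|B|-1)·…·(|B|-|A|+1) = 9! / (9 - 8)!
= 9 × 8 × 7 × 6 × 5 × 4 × 3 × 2
= 362880

Number of injections = 362880


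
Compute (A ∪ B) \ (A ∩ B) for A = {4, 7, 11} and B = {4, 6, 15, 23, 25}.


A △ B = (A \ B) ∪ (B \ A) = elements in exactly one of A or B
A \ B = {7, 11}
B \ A = {6, 15, 23, 25}
A △ B = {6, 7, 11, 15, 23, 25}

A △ B = {6, 7, 11, 15, 23, 25}


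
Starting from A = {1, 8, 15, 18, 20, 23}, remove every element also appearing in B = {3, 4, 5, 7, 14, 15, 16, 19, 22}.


A \ B = elements in A but not in B
A = {1, 8, 15, 18, 20, 23}
B = {3, 4, 5, 7, 14, 15, 16, 19, 22}
Remove from A any elements in B
A \ B = {1, 8, 18, 20, 23}

A \ B = {1, 8, 18, 20, 23}


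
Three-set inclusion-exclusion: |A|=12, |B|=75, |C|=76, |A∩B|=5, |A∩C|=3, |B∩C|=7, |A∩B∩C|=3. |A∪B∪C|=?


|A∪B∪C| = |A|+|B|+|C| - |A∩B|-|A∩C|-|B∩C| + |A∩B∩C|
= 12+75+76 - 5-3-7 + 3
= 163 - 15 + 3
= 151

|A ∪ B ∪ C| = 151


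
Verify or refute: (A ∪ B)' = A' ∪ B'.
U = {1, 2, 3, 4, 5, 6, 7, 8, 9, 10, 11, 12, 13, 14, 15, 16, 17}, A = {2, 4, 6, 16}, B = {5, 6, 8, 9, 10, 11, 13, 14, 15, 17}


LHS: A ∪ B = {2, 4, 5, 6, 8, 9, 10, 11, 13, 14, 15, 16, 17}
(A ∪ B)' = U \ (A ∪ B) = {1, 3, 7, 12}
A' = {1, 3, 5, 7, 8, 9, 10, 11, 12, 13, 14, 15, 17}, B' = {1, 2, 3, 4, 7, 12, 16}
Claimed RHS: A' ∪ B' = {1, 2, 3, 4, 5, 7, 8, 9, 10, 11, 12, 13, 14, 15, 16, 17}
Identity is INVALID: LHS = {1, 3, 7, 12} but the RHS claimed here equals {1, 2, 3, 4, 5, 7, 8, 9, 10, 11, 12, 13, 14, 15, 16, 17}. The correct form is (A ∪ B)' = A' ∩ B'.

Identity is invalid: (A ∪ B)' = {1, 3, 7, 12} but A' ∪ B' = {1, 2, 3, 4, 5, 7, 8, 9, 10, 11, 12, 13, 14, 15, 16, 17}. The correct De Morgan law is (A ∪ B)' = A' ∩ B'.


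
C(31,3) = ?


C(n,k) = n! / (k!(n-k)!)
C(31,3) = 31! / (3!28!)
= 4495

C(31,3) = 4495


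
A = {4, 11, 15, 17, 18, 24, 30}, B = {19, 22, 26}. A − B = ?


A \ B = elements in A but not in B
A = {4, 11, 15, 17, 18, 24, 30}
B = {19, 22, 26}
Remove from A any elements in B
A \ B = {4, 11, 15, 17, 18, 24, 30}

A \ B = {4, 11, 15, 17, 18, 24, 30}


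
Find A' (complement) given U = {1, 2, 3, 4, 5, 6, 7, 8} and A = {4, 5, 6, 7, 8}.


Aᶜ = U \ A = elements in U but not in A
U = {1, 2, 3, 4, 5, 6, 7, 8}
A = {4, 5, 6, 7, 8}
Aᶜ = {1, 2, 3}

Aᶜ = {1, 2, 3}


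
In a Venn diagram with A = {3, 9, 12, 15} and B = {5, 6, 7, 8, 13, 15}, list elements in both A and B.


A = {3, 9, 12, 15}
B = {5, 6, 7, 8, 13, 15}
Region: in both A and B
Elements: {15}

Elements in both A and B: {15}


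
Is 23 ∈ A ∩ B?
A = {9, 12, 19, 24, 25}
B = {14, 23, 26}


A = {9, 12, 19, 24, 25}, B = {14, 23, 26}
A ∩ B = elements in both A and B
A ∩ B = ∅
Checking if 23 ∈ A ∩ B
23 is not in A ∩ B → False

23 ∉ A ∩ B


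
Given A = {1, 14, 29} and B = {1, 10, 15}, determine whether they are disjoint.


Disjoint means A ∩ B = ∅.
A ∩ B = {1}
A ∩ B ≠ ∅, so A and B are NOT disjoint.

No, A and B are not disjoint (A ∩ B = {1})


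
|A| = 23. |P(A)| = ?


Number of subsets = 2^n
= 2^23
= 8388608

|P(A)| = 8388608


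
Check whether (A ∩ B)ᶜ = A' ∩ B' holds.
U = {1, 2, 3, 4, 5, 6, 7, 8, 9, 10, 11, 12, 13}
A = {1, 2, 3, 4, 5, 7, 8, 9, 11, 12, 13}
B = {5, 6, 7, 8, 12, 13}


LHS: A ∩ B = {5, 7, 8, 12, 13}
(A ∩ B)' = U \ (A ∩ B) = {1, 2, 3, 4, 6, 9, 10, 11}
A' = {6, 10}, B' = {1, 2, 3, 4, 9, 10, 11}
Claimed RHS: A' ∩ B' = {10}
Identity is INVALID: LHS = {1, 2, 3, 4, 6, 9, 10, 11} but the RHS claimed here equals {10}. The correct form is (A ∩ B)' = A' ∪ B'.

Identity is invalid: (A ∩ B)' = {1, 2, 3, 4, 6, 9, 10, 11} but A' ∩ B' = {10}. The correct De Morgan law is (A ∩ B)' = A' ∪ B'.


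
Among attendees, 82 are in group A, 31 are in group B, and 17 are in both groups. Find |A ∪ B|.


|A ∪ B| = |A| + |B| - |A ∩ B|
= 82 + 31 - 17
= 96

|A ∪ B| = 96


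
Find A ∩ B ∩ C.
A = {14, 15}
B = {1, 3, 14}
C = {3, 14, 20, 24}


A ∩ B = {14}
(A ∩ B) ∩ C = {14}

A ∩ B ∩ C = {14}


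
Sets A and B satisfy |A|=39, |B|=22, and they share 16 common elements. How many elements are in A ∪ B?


|A ∪ B| = |A| + |B| - |A ∩ B|
= 39 + 22 - 16
= 45

|A ∪ B| = 45


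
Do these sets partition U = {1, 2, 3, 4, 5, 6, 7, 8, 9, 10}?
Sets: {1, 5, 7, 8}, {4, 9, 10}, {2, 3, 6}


A partition requires: (1) non-empty parts, (2) pairwise disjoint, (3) union = U
Parts: {1, 5, 7, 8}, {4, 9, 10}, {2, 3, 6}
Union of parts: {1, 2, 3, 4, 5, 6, 7, 8, 9, 10}
U = {1, 2, 3, 4, 5, 6, 7, 8, 9, 10}
All non-empty? True
Pairwise disjoint? True
Covers U? True

Yes, valid partition


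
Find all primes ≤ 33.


Checking each candidate:
Condition: primes ≤ 33
Result = {2, 3, 5, 7, 11, 13, 17, 19, 23, 29, 31}

{2, 3, 5, 7, 11, 13, 17, 19, 23, 29, 31}


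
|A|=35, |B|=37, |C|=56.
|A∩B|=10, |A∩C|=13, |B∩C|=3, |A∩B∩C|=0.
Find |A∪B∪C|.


|A∪B∪C| = |A|+|B|+|C| - |A∩B|-|A∩C|-|B∩C| + |A∩B∩C|
= 35+37+56 - 10-13-3 + 0
= 128 - 26 + 0
= 102

|A ∪ B ∪ C| = 102


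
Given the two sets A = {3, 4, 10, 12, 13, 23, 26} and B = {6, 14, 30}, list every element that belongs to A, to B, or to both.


A ∪ B = all elements in A or B (or both)
A = {3, 4, 10, 12, 13, 23, 26}
B = {6, 14, 30}
A ∪ B = {3, 4, 6, 10, 12, 13, 14, 23, 26, 30}

A ∪ B = {3, 4, 6, 10, 12, 13, 14, 23, 26, 30}


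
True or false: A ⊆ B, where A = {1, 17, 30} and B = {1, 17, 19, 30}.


A ⊆ B means every element of A is in B.
All elements of A are in B.
So A ⊆ B.

Yes, A ⊆ B


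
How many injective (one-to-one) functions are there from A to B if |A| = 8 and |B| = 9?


An injection sends each of |A| = 8 inputs to a distinct output in B.
# injections = |B|·(|B|-1)·…·(|B|-|A|+1) = 9! / (9 - 8)!
= 9 × 8 × 7 × 6 × 5 × 4 × 3 × 2
= 362880

Number of injections = 362880


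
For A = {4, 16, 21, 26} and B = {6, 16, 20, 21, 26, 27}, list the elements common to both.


A ∩ B = elements in both A and B
A = {4, 16, 21, 26}
B = {6, 16, 20, 21, 26, 27}
A ∩ B = {16, 21, 26}

A ∩ B = {16, 21, 26}


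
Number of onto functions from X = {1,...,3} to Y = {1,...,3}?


n = |X| = 3, k = |Y| = 3. Surjections via inclusion-exclusion:
S(n,k) = Σ(-1)^i × C(k,i) × (k-i)^n, i=0 to k
i=0: (-1)^0×C(3,0)×3^3 = 27
i=1: (-1)^1×C(3,1)×2^3 = -24
i=2: (-1)^2×C(3,2)×1^3 = 3
i=3: (-1)^3×C(3,3)×0^3 = 0
Total = 6

Number of surjections = 6


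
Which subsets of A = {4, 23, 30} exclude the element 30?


A subset of A that omits 30 is a subset of A \ {30}, so there are 2^(n-1) = 2^2 = 4 of them.
Subsets excluding 30: ∅, {4}, {23}, {4, 23}

Subsets excluding 30 (4 total): ∅, {4}, {23}, {4, 23}


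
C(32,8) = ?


C(n,k) = n! / (k!(n-k)!)
C(32,8) = 32! / (8!24!)
= 10518300

C(32,8) = 10518300


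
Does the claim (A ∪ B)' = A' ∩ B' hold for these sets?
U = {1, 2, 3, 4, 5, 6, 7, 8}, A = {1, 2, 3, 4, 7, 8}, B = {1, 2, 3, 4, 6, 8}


LHS: A ∪ B = {1, 2, 3, 4, 6, 7, 8}
(A ∪ B)' = U \ (A ∪ B) = {5}
A' = {5, 6}, B' = {5, 7}
Claimed RHS: A' ∩ B' = {5}
Identity is VALID: LHS = RHS = {5} ✓

Identity is valid. (A ∪ B)' = A' ∩ B' = {5}


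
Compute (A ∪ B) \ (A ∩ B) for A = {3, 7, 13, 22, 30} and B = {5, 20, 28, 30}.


A △ B = (A \ B) ∪ (B \ A) = elements in exactly one of A or B
A \ B = {3, 7, 13, 22}
B \ A = {5, 20, 28}
A △ B = {3, 5, 7, 13, 20, 22, 28}

A △ B = {3, 5, 7, 13, 20, 22, 28}


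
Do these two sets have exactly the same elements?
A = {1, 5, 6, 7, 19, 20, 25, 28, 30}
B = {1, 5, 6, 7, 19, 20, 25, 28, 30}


Two sets are equal iff they have exactly the same elements.
A = {1, 5, 6, 7, 19, 20, 25, 28, 30}
B = {1, 5, 6, 7, 19, 20, 25, 28, 30}
Same elements → A = B

Yes, A = B


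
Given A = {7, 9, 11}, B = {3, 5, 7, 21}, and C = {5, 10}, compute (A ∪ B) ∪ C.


A ∪ B = {3, 5, 7, 9, 11, 21}
(A ∪ B) ∪ C = {3, 5, 7, 9, 10, 11, 21}

A ∪ B ∪ C = {3, 5, 7, 9, 10, 11, 21}


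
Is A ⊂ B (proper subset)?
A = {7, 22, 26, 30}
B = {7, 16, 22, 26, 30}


A ⊂ B requires: A ⊆ B AND A ≠ B.
A ⊆ B? Yes
A = B? No
A ⊂ B: Yes (A is a proper subset of B)

Yes, A ⊂ B


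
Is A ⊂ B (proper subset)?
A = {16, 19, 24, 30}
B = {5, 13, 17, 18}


A ⊂ B requires: A ⊆ B AND A ≠ B.
A ⊆ B? No
A ⊄ B, so A is not a proper subset.

No, A is not a proper subset of B


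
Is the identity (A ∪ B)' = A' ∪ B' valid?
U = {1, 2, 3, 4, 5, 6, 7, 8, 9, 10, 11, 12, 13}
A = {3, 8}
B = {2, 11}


LHS: A ∪ B = {2, 3, 8, 11}
(A ∪ B)' = U \ (A ∪ B) = {1, 4, 5, 6, 7, 9, 10, 12, 13}
A' = {1, 2, 4, 5, 6, 7, 9, 10, 11, 12, 13}, B' = {1, 3, 4, 5, 6, 7, 8, 9, 10, 12, 13}
Claimed RHS: A' ∪ B' = {1, 2, 3, 4, 5, 6, 7, 8, 9, 10, 11, 12, 13}
Identity is INVALID: LHS = {1, 4, 5, 6, 7, 9, 10, 12, 13} but the RHS claimed here equals {1, 2, 3, 4, 5, 6, 7, 8, 9, 10, 11, 12, 13}. The correct form is (A ∪ B)' = A' ∩ B'.

Identity is invalid: (A ∪ B)' = {1, 4, 5, 6, 7, 9, 10, 12, 13} but A' ∪ B' = {1, 2, 3, 4, 5, 6, 7, 8, 9, 10, 11, 12, 13}. The correct De Morgan law is (A ∪ B)' = A' ∩ B'.


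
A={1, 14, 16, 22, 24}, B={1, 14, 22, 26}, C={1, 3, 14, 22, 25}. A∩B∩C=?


A ∩ B = {1, 14, 22}
(A ∩ B) ∩ C = {1, 14, 22}

A ∩ B ∩ C = {1, 14, 22}


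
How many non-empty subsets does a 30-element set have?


Total subsets = 2^n = 2^30 = 1073741824
Non-empty subsets exclude the empty set: 2^n - 1
= 1073741824 - 1
= 1073741823

Number of non-empty subsets = 1073741823


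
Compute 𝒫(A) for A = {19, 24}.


|A| = 2, so |P(A)| = 2^2 = 4
Enumerate subsets by cardinality (0 to 2):
∅, {19}, {24}, {19, 24}

P(A) has 4 subsets: ∅, {19}, {24}, {19, 24}


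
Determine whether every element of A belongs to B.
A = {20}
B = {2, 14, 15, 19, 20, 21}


A ⊆ B means every element of A is in B.
All elements of A are in B.
So A ⊆ B.

Yes, A ⊆ B


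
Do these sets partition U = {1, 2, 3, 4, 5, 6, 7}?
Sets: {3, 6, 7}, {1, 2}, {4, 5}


A partition requires: (1) non-empty parts, (2) pairwise disjoint, (3) union = U
Parts: {3, 6, 7}, {1, 2}, {4, 5}
Union of parts: {1, 2, 3, 4, 5, 6, 7}
U = {1, 2, 3, 4, 5, 6, 7}
All non-empty? True
Pairwise disjoint? True
Covers U? True

Yes, valid partition


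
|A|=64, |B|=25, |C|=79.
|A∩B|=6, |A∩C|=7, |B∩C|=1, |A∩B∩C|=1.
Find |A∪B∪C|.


|A∪B∪C| = |A|+|B|+|C| - |A∩B|-|A∩C|-|B∩C| + |A∩B∩C|
= 64+25+79 - 6-7-1 + 1
= 168 - 14 + 1
= 155

|A ∪ B ∪ C| = 155


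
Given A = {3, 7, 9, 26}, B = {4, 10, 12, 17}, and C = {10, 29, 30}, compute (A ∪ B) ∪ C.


A ∪ B = {3, 4, 7, 9, 10, 12, 17, 26}
(A ∪ B) ∪ C = {3, 4, 7, 9, 10, 12, 17, 26, 29, 30}

A ∪ B ∪ C = {3, 4, 7, 9, 10, 12, 17, 26, 29, 30}


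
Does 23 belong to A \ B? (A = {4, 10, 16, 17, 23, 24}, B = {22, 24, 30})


A = {4, 10, 16, 17, 23, 24}, B = {22, 24, 30}
A \ B = elements in A but not in B
A \ B = {4, 10, 16, 17, 23}
Checking if 23 ∈ A \ B
23 is in A \ B → True

23 ∈ A \ B


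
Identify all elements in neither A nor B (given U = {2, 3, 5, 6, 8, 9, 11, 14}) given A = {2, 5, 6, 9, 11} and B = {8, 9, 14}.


A = {2, 5, 6, 9, 11}
B = {8, 9, 14}
Region: in neither A nor B (given U = {2, 3, 5, 6, 8, 9, 11, 14})
Elements: {3}

Elements in neither A nor B (given U = {2, 3, 5, 6, 8, 9, 11, 14}): {3}


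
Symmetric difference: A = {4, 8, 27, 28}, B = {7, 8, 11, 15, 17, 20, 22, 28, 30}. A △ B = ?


A △ B = (A \ B) ∪ (B \ A) = elements in exactly one of A or B
A \ B = {4, 27}
B \ A = {7, 11, 15, 17, 20, 22, 30}
A △ B = {4, 7, 11, 15, 17, 20, 22, 27, 30}

A △ B = {4, 7, 11, 15, 17, 20, 22, 27, 30}


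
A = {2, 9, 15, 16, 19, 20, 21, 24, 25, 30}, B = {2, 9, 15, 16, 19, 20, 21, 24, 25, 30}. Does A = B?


Two sets are equal iff they have exactly the same elements.
A = {2, 9, 15, 16, 19, 20, 21, 24, 25, 30}
B = {2, 9, 15, 16, 19, 20, 21, 24, 25, 30}
Same elements → A = B

Yes, A = B


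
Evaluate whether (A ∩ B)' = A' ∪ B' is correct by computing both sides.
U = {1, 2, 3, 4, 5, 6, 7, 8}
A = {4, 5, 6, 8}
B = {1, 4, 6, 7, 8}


LHS: A ∩ B = {4, 6, 8}
(A ∩ B)' = U \ (A ∩ B) = {1, 2, 3, 5, 7}
A' = {1, 2, 3, 7}, B' = {2, 3, 5}
Claimed RHS: A' ∪ B' = {1, 2, 3, 5, 7}
Identity is VALID: LHS = RHS = {1, 2, 3, 5, 7} ✓

Identity is valid. (A ∩ B)' = A' ∪ B' = {1, 2, 3, 5, 7}


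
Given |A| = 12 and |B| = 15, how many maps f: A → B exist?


Each of |A| = 12 inputs maps to any of |B| = 15 outputs.
# functions = |B|^|A| = 15^12
= 129746337890625

Number of functions = 129746337890625


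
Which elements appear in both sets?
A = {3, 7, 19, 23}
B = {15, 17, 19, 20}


A ∩ B = elements in both A and B
A = {3, 7, 19, 23}
B = {15, 17, 19, 20}
A ∩ B = {19}

A ∩ B = {19}


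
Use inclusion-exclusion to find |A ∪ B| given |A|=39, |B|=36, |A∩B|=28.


|A ∪ B| = |A| + |B| - |A ∩ B|
= 39 + 36 - 28
= 47

|A ∪ B| = 47


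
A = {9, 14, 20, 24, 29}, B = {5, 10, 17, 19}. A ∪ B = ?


A ∪ B = all elements in A or B (or both)
A = {9, 14, 20, 24, 29}
B = {5, 10, 17, 19}
A ∪ B = {5, 9, 10, 14, 17, 19, 20, 24, 29}

A ∪ B = {5, 9, 10, 14, 17, 19, 20, 24, 29}


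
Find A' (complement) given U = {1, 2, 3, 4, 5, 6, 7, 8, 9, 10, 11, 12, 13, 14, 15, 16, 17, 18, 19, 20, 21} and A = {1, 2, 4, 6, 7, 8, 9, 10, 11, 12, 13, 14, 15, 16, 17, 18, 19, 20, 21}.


Aᶜ = U \ A = elements in U but not in A
U = {1, 2, 3, 4, 5, 6, 7, 8, 9, 10, 11, 12, 13, 14, 15, 16, 17, 18, 19, 20, 21}
A = {1, 2, 4, 6, 7, 8, 9, 10, 11, 12, 13, 14, 15, 16, 17, 18, 19, 20, 21}
Aᶜ = {3, 5}

Aᶜ = {3, 5}


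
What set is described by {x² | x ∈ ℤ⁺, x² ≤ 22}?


Checking each candidate:
Condition: positive perfect squares ≤ 22
Result = {1, 4, 9, 16}

{1, 4, 9, 16}


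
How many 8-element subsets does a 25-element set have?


C(n,k) = n! / (k!(n-k)!)
C(25,8) = 25! / (8!17!)
= 1081575

C(25,8) = 1081575


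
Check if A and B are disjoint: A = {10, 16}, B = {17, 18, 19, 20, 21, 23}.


Disjoint means A ∩ B = ∅.
A ∩ B = ∅
A ∩ B = ∅, so A and B are disjoint.

Yes, A and B are disjoint


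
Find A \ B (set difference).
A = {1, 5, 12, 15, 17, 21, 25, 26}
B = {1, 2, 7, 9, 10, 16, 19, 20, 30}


A \ B = elements in A but not in B
A = {1, 5, 12, 15, 17, 21, 25, 26}
B = {1, 2, 7, 9, 10, 16, 19, 20, 30}
Remove from A any elements in B
A \ B = {5, 12, 15, 17, 21, 25, 26}

A \ B = {5, 12, 15, 17, 21, 25, 26}


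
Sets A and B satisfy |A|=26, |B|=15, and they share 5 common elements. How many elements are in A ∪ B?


|A ∪ B| = |A| + |B| - |A ∩ B|
= 26 + 15 - 5
= 36

|A ∪ B| = 36


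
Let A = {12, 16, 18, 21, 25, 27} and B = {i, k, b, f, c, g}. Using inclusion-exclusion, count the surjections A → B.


n = |A| = 6, k = |B| = 6. Surjections via inclusion-exclusion:
S(n,k) = Σ(-1)^i × C(k,i) × (k-i)^n, i=0 to k
i=0: (-1)^0×C(6,0)×6^6 = 46656
i=1: (-1)^1×C(6,1)×5^6 = -93750
i=2: (-1)^2×C(6,2)×4^6 = 61440
i=3: (-1)^3×C(6,3)×3^6 = -14580
i=4: (-1)^4×C(6,4)×2^6 = 960
i=5: (-1)^5×C(6,5)×1^6 = -6
i=6: (-1)^6×C(6,6)×0^6 = 0
Total = 720

Number of surjections = 720


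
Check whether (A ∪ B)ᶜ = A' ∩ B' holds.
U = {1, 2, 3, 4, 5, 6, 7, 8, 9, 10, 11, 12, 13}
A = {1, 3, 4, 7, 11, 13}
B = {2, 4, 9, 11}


LHS: A ∪ B = {1, 2, 3, 4, 7, 9, 11, 13}
(A ∪ B)' = U \ (A ∪ B) = {5, 6, 8, 10, 12}
A' = {2, 5, 6, 8, 9, 10, 12}, B' = {1, 3, 5, 6, 7, 8, 10, 12, 13}
Claimed RHS: A' ∩ B' = {5, 6, 8, 10, 12}
Identity is VALID: LHS = RHS = {5, 6, 8, 10, 12} ✓

Identity is valid. (A ∪ B)' = A' ∩ B' = {5, 6, 8, 10, 12}


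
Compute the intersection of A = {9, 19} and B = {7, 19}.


A ∩ B = elements in both A and B
A = {9, 19}
B = {7, 19}
A ∩ B = {19}

A ∩ B = {19}


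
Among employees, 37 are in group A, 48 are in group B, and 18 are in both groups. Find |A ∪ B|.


|A ∪ B| = |A| + |B| - |A ∩ B|
= 37 + 48 - 18
= 67

|A ∪ B| = 67


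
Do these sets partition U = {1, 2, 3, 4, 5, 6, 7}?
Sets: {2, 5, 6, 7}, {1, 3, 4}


A partition requires: (1) non-empty parts, (2) pairwise disjoint, (3) union = U
Parts: {2, 5, 6, 7}, {1, 3, 4}
Union of parts: {1, 2, 3, 4, 5, 6, 7}
U = {1, 2, 3, 4, 5, 6, 7}
All non-empty? True
Pairwise disjoint? True
Covers U? True

Yes, valid partition


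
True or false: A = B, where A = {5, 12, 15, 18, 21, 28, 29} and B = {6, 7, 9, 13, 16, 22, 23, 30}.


Two sets are equal iff they have exactly the same elements.
A = {5, 12, 15, 18, 21, 28, 29}
B = {6, 7, 9, 13, 16, 22, 23, 30}
Differences: {5, 6, 7, 9, 12, 13, 15, 16, 18, 21, 22, 23, 28, 29, 30}
A ≠ B

No, A ≠ B


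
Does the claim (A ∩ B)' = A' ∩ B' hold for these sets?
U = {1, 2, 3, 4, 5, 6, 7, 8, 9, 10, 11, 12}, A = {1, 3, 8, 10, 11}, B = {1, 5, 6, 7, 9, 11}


LHS: A ∩ B = {1, 11}
(A ∩ B)' = U \ (A ∩ B) = {2, 3, 4, 5, 6, 7, 8, 9, 10, 12}
A' = {2, 4, 5, 6, 7, 9, 12}, B' = {2, 3, 4, 8, 10, 12}
Claimed RHS: A' ∩ B' = {2, 4, 12}
Identity is INVALID: LHS = {2, 3, 4, 5, 6, 7, 8, 9, 10, 12} but the RHS claimed here equals {2, 4, 12}. The correct form is (A ∩ B)' = A' ∪ B'.

Identity is invalid: (A ∩ B)' = {2, 3, 4, 5, 6, 7, 8, 9, 10, 12} but A' ∩ B' = {2, 4, 12}. The correct De Morgan law is (A ∩ B)' = A' ∪ B'.


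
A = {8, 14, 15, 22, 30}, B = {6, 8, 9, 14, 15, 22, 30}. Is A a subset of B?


A ⊆ B means every element of A is in B.
All elements of A are in B.
So A ⊆ B.

Yes, A ⊆ B


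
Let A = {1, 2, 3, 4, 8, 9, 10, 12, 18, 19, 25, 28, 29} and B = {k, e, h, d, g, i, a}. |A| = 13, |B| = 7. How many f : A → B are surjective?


n = |A| = 13, k = |B| = 7. Surjections via inclusion-exclusion:
S(n,k) = Σ(-1)^i × C(k,i) × (k-i)^n, i=0 to k
i=0: (-1)^0×C(7,0)×7^13 = 96889010407
i=1: (-1)^1×C(7,1)×6^13 = -91424858112
i=2: (-1)^2×C(7,2)×5^13 = 25634765625
i=3: (-1)^3×C(7,3)×4^13 = -2348810240
i=4: (-1)^4×C(7,4)×3^13 = 55801305
i=5: (-1)^5×C(7,5)×2^13 = -172032
i=6: (-1)^6×C(7,6)×1^13 = 7
i=7: (-1)^7×C(7,7)×0^13 = 0
Total = 28805736960

Number of surjections = 28805736960


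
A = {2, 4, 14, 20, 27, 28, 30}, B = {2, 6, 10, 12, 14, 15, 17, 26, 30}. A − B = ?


A \ B = elements in A but not in B
A = {2, 4, 14, 20, 27, 28, 30}
B = {2, 6, 10, 12, 14, 15, 17, 26, 30}
Remove from A any elements in B
A \ B = {4, 20, 27, 28}

A \ B = {4, 20, 27, 28}


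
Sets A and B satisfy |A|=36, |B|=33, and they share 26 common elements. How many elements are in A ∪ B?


|A ∪ B| = |A| + |B| - |A ∩ B|
= 36 + 33 - 26
= 43

|A ∪ B| = 43


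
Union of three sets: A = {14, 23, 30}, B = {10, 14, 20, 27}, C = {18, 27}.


A ∪ B = {10, 14, 20, 23, 27, 30}
(A ∪ B) ∪ C = {10, 14, 18, 20, 23, 27, 30}

A ∪ B ∪ C = {10, 14, 18, 20, 23, 27, 30}


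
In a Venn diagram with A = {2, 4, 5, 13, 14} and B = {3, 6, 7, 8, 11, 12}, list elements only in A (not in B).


A = {2, 4, 5, 13, 14}
B = {3, 6, 7, 8, 11, 12}
Region: only in A (not in B)
Elements: {2, 4, 5, 13, 14}

Elements only in A (not in B): {2, 4, 5, 13, 14}


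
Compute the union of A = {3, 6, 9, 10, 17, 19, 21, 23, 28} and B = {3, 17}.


A ∪ B = all elements in A or B (or both)
A = {3, 6, 9, 10, 17, 19, 21, 23, 28}
B = {3, 17}
A ∪ B = {3, 6, 9, 10, 17, 19, 21, 23, 28}

A ∪ B = {3, 6, 9, 10, 17, 19, 21, 23, 28}


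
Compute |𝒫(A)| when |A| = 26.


Number of subsets = 2^n
= 2^26
= 67108864

|P(A)| = 67108864


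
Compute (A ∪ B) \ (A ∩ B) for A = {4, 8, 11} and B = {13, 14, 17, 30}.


A △ B = (A \ B) ∪ (B \ A) = elements in exactly one of A or B
A \ B = {4, 8, 11}
B \ A = {13, 14, 17, 30}
A △ B = {4, 8, 11, 13, 14, 17, 30}

A △ B = {4, 8, 11, 13, 14, 17, 30}


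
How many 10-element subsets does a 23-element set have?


C(n,k) = n! / (k!(n-k)!)
C(23,10) = 23! / (10!13!)
= 1144066

C(23,10) = 1144066


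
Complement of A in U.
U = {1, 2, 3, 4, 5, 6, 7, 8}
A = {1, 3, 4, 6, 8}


Aᶜ = U \ A = elements in U but not in A
U = {1, 2, 3, 4, 5, 6, 7, 8}
A = {1, 3, 4, 6, 8}
Aᶜ = {2, 5, 7}

Aᶜ = {2, 5, 7}


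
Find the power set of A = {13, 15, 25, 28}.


|A| = 4, so |P(A)| = 2^4 = 16
Enumerate subsets by cardinality (0 to 4):
∅, {13}, {15}, {25}, {28}, {13, 15}, {13, 25}, {13, 28}, {15, 25}, {15, 28}, {25, 28}, {13, 15, 25}, {13, 15, 28}, {13, 25, 28}, {15, 25, 28}, {13, 15, 25, 28}

P(A) has 16 subsets: ∅, {13}, {15}, {25}, {28}, {13, 15}, {13, 25}, {13, 28}, {15, 25}, {15, 28}, {25, 28}, {13, 15, 25}, {13, 15, 28}, {13, 25, 28}, {15, 25, 28}, {13, 15, 25, 28}


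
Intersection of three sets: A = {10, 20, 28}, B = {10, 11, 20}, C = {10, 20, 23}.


A ∩ B = {10, 20}
(A ∩ B) ∩ C = {10, 20}

A ∩ B ∩ C = {10, 20}


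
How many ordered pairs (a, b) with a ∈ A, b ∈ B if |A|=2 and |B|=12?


|A × B| = |A| × |B|
= 2 × 12
= 24

|A × B| = 24


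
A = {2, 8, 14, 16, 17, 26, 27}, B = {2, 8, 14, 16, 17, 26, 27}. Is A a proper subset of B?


A ⊂ B requires: A ⊆ B AND A ≠ B.
A ⊆ B? Yes
A = B? Yes
A = B, so A is not a PROPER subset.

No, A is not a proper subset of B


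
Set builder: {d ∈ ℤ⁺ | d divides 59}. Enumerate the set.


Checking each candidate:
Condition: positive divisors of 59
Result = {1, 59}

{1, 59}


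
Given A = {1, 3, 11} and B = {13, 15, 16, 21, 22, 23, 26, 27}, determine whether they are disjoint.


Disjoint means A ∩ B = ∅.
A ∩ B = ∅
A ∩ B = ∅, so A and B are disjoint.

Yes, A and B are disjoint


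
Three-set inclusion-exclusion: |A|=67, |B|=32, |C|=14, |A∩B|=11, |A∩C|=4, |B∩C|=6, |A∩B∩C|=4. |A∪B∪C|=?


|A∪B∪C| = |A|+|B|+|C| - |A∩B|-|A∩C|-|B∩C| + |A∩B∩C|
= 67+32+14 - 11-4-6 + 4
= 113 - 21 + 4
= 96

|A ∪ B ∪ C| = 96


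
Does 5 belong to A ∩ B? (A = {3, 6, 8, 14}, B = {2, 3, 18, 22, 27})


A = {3, 6, 8, 14}, B = {2, 3, 18, 22, 27}
A ∩ B = elements in both A and B
A ∩ B = {3}
Checking if 5 ∈ A ∩ B
5 is not in A ∩ B → False

5 ∉ A ∩ B


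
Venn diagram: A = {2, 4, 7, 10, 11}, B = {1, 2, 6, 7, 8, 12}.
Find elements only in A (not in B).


A = {2, 4, 7, 10, 11}
B = {1, 2, 6, 7, 8, 12}
Region: only in A (not in B)
Elements: {4, 10, 11}

Elements only in A (not in B): {4, 10, 11}


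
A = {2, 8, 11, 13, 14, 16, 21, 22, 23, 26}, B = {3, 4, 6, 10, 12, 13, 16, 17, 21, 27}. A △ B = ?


A △ B = (A \ B) ∪ (B \ A) = elements in exactly one of A or B
A \ B = {2, 8, 11, 14, 22, 23, 26}
B \ A = {3, 4, 6, 10, 12, 17, 27}
A △ B = {2, 3, 4, 6, 8, 10, 11, 12, 14, 17, 22, 23, 26, 27}

A △ B = {2, 3, 4, 6, 8, 10, 11, 12, 14, 17, 22, 23, 26, 27}


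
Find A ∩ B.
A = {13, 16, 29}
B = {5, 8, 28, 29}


A ∩ B = elements in both A and B
A = {13, 16, 29}
B = {5, 8, 28, 29}
A ∩ B = {29}

A ∩ B = {29}


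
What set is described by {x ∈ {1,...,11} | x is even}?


Checking each candidate:
Condition: even numbers in {1,...,11}
Result = {2, 4, 6, 8, 10}

{2, 4, 6, 8, 10}


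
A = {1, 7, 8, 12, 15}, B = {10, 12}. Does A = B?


Two sets are equal iff they have exactly the same elements.
A = {1, 7, 8, 12, 15}
B = {10, 12}
Differences: {1, 7, 8, 10, 15}
A ≠ B

No, A ≠ B


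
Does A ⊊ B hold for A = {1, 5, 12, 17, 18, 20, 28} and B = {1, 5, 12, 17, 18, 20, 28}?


A ⊂ B requires: A ⊆ B AND A ≠ B.
A ⊆ B? Yes
A = B? Yes
A = B, so A is not a PROPER subset.

No, A is not a proper subset of B


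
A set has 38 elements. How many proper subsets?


Total subsets = 2^n = 2^38 = 274877906944
Proper subsets exclude the set itself: 2^n - 1
= 274877906944 - 1
= 274877906943

Number of proper subsets = 274877906943


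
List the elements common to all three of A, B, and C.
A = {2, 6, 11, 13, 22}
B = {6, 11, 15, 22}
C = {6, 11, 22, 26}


A ∩ B = {6, 11, 22}
(A ∩ B) ∩ C = {6, 11, 22}

A ∩ B ∩ C = {6, 11, 22}


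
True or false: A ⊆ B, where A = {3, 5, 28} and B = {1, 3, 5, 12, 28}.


A ⊆ B means every element of A is in B.
All elements of A are in B.
So A ⊆ B.

Yes, A ⊆ B


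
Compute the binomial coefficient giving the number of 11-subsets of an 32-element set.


C(n,k) = n! / (k!(n-k)!)
C(32,11) = 32! / (11!21!)
= 129024480

C(32,11) = 129024480


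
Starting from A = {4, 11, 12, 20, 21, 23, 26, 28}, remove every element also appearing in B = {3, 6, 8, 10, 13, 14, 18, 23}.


A \ B = elements in A but not in B
A = {4, 11, 12, 20, 21, 23, 26, 28}
B = {3, 6, 8, 10, 13, 14, 18, 23}
Remove from A any elements in B
A \ B = {4, 11, 12, 20, 21, 26, 28}

A \ B = {4, 11, 12, 20, 21, 26, 28}


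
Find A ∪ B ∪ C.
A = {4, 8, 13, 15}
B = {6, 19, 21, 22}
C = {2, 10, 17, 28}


A ∪ B = {4, 6, 8, 13, 15, 19, 21, 22}
(A ∪ B) ∪ C = {2, 4, 6, 8, 10, 13, 15, 17, 19, 21, 22, 28}

A ∪ B ∪ C = {2, 4, 6, 8, 10, 13, 15, 17, 19, 21, 22, 28}


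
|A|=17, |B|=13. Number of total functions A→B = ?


Each of |A| = 17 inputs maps to any of |B| = 13 outputs.
# functions = |B|^|A| = 13^17
= 8650415919381337933

Number of functions = 8650415919381337933


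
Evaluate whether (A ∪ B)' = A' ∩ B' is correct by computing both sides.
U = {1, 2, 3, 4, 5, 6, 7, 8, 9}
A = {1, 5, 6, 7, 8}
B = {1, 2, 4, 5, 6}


LHS: A ∪ B = {1, 2, 4, 5, 6, 7, 8}
(A ∪ B)' = U \ (A ∪ B) = {3, 9}
A' = {2, 3, 4, 9}, B' = {3, 7, 8, 9}
Claimed RHS: A' ∩ B' = {3, 9}
Identity is VALID: LHS = RHS = {3, 9} ✓

Identity is valid. (A ∪ B)' = A' ∩ B' = {3, 9}


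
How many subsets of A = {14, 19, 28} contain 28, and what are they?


A subset of A contains 28 iff the remaining 2 elements form any subset of A \ {28}.
Count: 2^(n-1) = 2^2 = 4
Subsets containing 28: {28}, {14, 28}, {19, 28}, {14, 19, 28}

Subsets containing 28 (4 total): {28}, {14, 28}, {19, 28}, {14, 19, 28}


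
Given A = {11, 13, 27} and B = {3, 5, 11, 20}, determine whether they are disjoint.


Disjoint means A ∩ B = ∅.
A ∩ B = {11}
A ∩ B ≠ ∅, so A and B are NOT disjoint.

No, A and B are not disjoint (A ∩ B = {11})


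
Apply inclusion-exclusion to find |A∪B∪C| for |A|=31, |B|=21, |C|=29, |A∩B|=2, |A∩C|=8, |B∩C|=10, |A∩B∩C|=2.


|A∪B∪C| = |A|+|B|+|C| - |A∩B|-|A∩C|-|B∩C| + |A∩B∩C|
= 31+21+29 - 2-8-10 + 2
= 81 - 20 + 2
= 63

|A ∪ B ∪ C| = 63


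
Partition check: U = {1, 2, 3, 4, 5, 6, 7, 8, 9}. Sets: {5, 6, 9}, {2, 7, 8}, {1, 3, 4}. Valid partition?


A partition requires: (1) non-empty parts, (2) pairwise disjoint, (3) union = U
Parts: {5, 6, 9}, {2, 7, 8}, {1, 3, 4}
Union of parts: {1, 2, 3, 4, 5, 6, 7, 8, 9}
U = {1, 2, 3, 4, 5, 6, 7, 8, 9}
All non-empty? True
Pairwise disjoint? True
Covers U? True

Yes, valid partition


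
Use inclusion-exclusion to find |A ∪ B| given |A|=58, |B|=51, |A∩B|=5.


|A ∪ B| = |A| + |B| - |A ∩ B|
= 58 + 51 - 5
= 104

|A ∪ B| = 104


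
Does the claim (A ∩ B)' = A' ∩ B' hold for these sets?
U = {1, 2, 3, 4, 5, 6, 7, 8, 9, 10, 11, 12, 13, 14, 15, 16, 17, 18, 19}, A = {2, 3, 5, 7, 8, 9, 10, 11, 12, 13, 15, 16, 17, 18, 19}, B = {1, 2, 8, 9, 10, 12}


LHS: A ∩ B = {2, 8, 9, 10, 12}
(A ∩ B)' = U \ (A ∩ B) = {1, 3, 4, 5, 6, 7, 11, 13, 14, 15, 16, 17, 18, 19}
A' = {1, 4, 6, 14}, B' = {3, 4, 5, 6, 7, 11, 13, 14, 15, 16, 17, 18, 19}
Claimed RHS: A' ∩ B' = {4, 6, 14}
Identity is INVALID: LHS = {1, 3, 4, 5, 6, 7, 11, 13, 14, 15, 16, 17, 18, 19} but the RHS claimed here equals {4, 6, 14}. The correct form is (A ∩ B)' = A' ∪ B'.

Identity is invalid: (A ∩ B)' = {1, 3, 4, 5, 6, 7, 11, 13, 14, 15, 16, 17, 18, 19} but A' ∩ B' = {4, 6, 14}. The correct De Morgan law is (A ∩ B)' = A' ∪ B'.


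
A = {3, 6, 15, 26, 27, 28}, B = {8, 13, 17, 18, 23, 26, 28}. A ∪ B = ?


A ∪ B = all elements in A or B (or both)
A = {3, 6, 15, 26, 27, 28}
B = {8, 13, 17, 18, 23, 26, 28}
A ∪ B = {3, 6, 8, 13, 15, 17, 18, 23, 26, 27, 28}

A ∪ B = {3, 6, 8, 13, 15, 17, 18, 23, 26, 27, 28}


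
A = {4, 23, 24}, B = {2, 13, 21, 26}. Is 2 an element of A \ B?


A = {4, 23, 24}, B = {2, 13, 21, 26}
A \ B = elements in A but not in B
A \ B = {4, 23, 24}
Checking if 2 ∈ A \ B
2 is not in A \ B → False

2 ∉ A \ B


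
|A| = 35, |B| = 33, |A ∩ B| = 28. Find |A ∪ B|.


|A ∪ B| = |A| + |B| - |A ∩ B|
= 35 + 33 - 28
= 40

|A ∪ B| = 40


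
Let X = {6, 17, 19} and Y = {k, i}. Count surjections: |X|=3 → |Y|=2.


n = |X| = 3, k = |Y| = 2. Surjections via inclusion-exclusion:
S(n,k) = Σ(-1)^i × C(k,i) × (k-i)^n, i=0 to k
i=0: (-1)^0×C(2,0)×2^3 = 8
i=1: (-1)^1×C(2,1)×1^3 = -2
i=2: (-1)^2×C(2,2)×0^3 = 0
Total = 6

Number of surjections = 6


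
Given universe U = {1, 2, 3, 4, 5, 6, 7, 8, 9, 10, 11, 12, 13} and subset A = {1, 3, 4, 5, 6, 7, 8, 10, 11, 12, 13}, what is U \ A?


Aᶜ = U \ A = elements in U but not in A
U = {1, 2, 3, 4, 5, 6, 7, 8, 9, 10, 11, 12, 13}
A = {1, 3, 4, 5, 6, 7, 8, 10, 11, 12, 13}
Aᶜ = {2, 9}

Aᶜ = {2, 9}


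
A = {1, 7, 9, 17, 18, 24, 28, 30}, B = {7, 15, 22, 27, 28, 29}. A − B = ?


A \ B = elements in A but not in B
A = {1, 7, 9, 17, 18, 24, 28, 30}
B = {7, 15, 22, 27, 28, 29}
Remove from A any elements in B
A \ B = {1, 9, 17, 18, 24, 30}

A \ B = {1, 9, 17, 18, 24, 30}


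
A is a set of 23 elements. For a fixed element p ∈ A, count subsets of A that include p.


Subsets of A containing p correspond to subsets of A \ {p}, which has 22 elements.
Count = 2^(n-1) = 2^22
= 4194304

Number of subsets containing p = 4194304


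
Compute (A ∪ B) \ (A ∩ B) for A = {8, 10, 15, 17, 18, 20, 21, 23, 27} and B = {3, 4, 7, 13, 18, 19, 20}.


A △ B = (A \ B) ∪ (B \ A) = elements in exactly one of A or B
A \ B = {8, 10, 15, 17, 21, 23, 27}
B \ A = {3, 4, 7, 13, 19}
A △ B = {3, 4, 7, 8, 10, 13, 15, 17, 19, 21, 23, 27}

A △ B = {3, 4, 7, 8, 10, 13, 15, 17, 19, 21, 23, 27}


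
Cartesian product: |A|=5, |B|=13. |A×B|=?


|A × B| = |A| × |B|
= 5 × 13
= 65

|A × B| = 65


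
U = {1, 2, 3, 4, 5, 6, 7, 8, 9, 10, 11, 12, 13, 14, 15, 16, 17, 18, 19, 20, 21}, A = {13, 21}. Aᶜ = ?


Aᶜ = U \ A = elements in U but not in A
U = {1, 2, 3, 4, 5, 6, 7, 8, 9, 10, 11, 12, 13, 14, 15, 16, 17, 18, 19, 20, 21}
A = {13, 21}
Aᶜ = {1, 2, 3, 4, 5, 6, 7, 8, 9, 10, 11, 12, 14, 15, 16, 17, 18, 19, 20}

Aᶜ = {1, 2, 3, 4, 5, 6, 7, 8, 9, 10, 11, 12, 14, 15, 16, 17, 18, 19, 20}


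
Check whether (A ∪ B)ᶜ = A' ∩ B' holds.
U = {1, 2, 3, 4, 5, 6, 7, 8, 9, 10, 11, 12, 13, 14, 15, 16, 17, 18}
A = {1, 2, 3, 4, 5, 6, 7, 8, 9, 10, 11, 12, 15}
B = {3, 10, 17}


LHS: A ∪ B = {1, 2, 3, 4, 5, 6, 7, 8, 9, 10, 11, 12, 15, 17}
(A ∪ B)' = U \ (A ∪ B) = {13, 14, 16, 18}
A' = {13, 14, 16, 17, 18}, B' = {1, 2, 4, 5, 6, 7, 8, 9, 11, 12, 13, 14, 15, 16, 18}
Claimed RHS: A' ∩ B' = {13, 14, 16, 18}
Identity is VALID: LHS = RHS = {13, 14, 16, 18} ✓

Identity is valid. (A ∪ B)' = A' ∩ B' = {13, 14, 16, 18}


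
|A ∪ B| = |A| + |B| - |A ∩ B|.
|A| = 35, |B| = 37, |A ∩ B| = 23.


|A ∪ B| = |A| + |B| - |A ∩ B|
= 35 + 37 - 23
= 49

|A ∪ B| = 49


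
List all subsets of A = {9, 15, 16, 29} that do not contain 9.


A subset of A that omits 9 is a subset of A \ {9}, so there are 2^(n-1) = 2^3 = 8 of them.
Subsets excluding 9: ∅, {15}, {16}, {29}, {15, 16}, {15, 29}, {16, 29}, {15, 16, 29}

Subsets excluding 9 (8 total): ∅, {15}, {16}, {29}, {15, 16}, {15, 29}, {16, 29}, {15, 16, 29}


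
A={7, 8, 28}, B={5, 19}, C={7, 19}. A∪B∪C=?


A ∪ B = {5, 7, 8, 19, 28}
(A ∪ B) ∪ C = {5, 7, 8, 19, 28}

A ∪ B ∪ C = {5, 7, 8, 19, 28}


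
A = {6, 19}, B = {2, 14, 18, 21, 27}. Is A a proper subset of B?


A ⊂ B requires: A ⊆ B AND A ≠ B.
A ⊆ B? No
A ⊄ B, so A is not a proper subset.

No, A is not a proper subset of B


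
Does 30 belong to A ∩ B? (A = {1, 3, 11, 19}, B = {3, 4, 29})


A = {1, 3, 11, 19}, B = {3, 4, 29}
A ∩ B = elements in both A and B
A ∩ B = {3}
Checking if 30 ∈ A ∩ B
30 is not in A ∩ B → False

30 ∉ A ∩ B


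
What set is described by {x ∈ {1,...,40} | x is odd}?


Checking each candidate:
Condition: odd numbers in {1,...,40}
Result = {1, 3, 5, 7, 9, 11, 13, 15, 17, 19, 21, 23, 25, 27, 29, 31, 33, 35, 37, 39}

{1, 3, 5, 7, 9, 11, 13, 15, 17, 19, 21, 23, 25, 27, 29, 31, 33, 35, 37, 39}


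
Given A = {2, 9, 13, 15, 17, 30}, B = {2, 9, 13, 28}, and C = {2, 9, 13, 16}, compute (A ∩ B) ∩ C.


A ∩ B = {2, 9, 13}
(A ∩ B) ∩ C = {2, 9, 13}

A ∩ B ∩ C = {2, 9, 13}


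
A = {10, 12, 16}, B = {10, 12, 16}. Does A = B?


Two sets are equal iff they have exactly the same elements.
A = {10, 12, 16}
B = {10, 12, 16}
Same elements → A = B

Yes, A = B


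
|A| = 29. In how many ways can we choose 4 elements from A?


C(n,k) = n! / (k!(n-k)!)
C(29,4) = 29! / (4!25!)
= 23751

C(29,4) = 23751


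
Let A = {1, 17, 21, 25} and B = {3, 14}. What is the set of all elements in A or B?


A ∪ B = all elements in A or B (or both)
A = {1, 17, 21, 25}
B = {3, 14}
A ∪ B = {1, 3, 14, 17, 21, 25}

A ∪ B = {1, 3, 14, 17, 21, 25}


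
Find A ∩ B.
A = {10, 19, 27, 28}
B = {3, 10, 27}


A ∩ B = elements in both A and B
A = {10, 19, 27, 28}
B = {3, 10, 27}
A ∩ B = {10, 27}

A ∩ B = {10, 27}


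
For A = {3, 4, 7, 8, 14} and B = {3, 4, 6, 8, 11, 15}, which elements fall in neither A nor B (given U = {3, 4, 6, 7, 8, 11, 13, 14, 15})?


A = {3, 4, 7, 8, 14}
B = {3, 4, 6, 8, 11, 15}
Region: in neither A nor B (given U = {3, 4, 6, 7, 8, 11, 13, 14, 15})
Elements: {13}

Elements in neither A nor B (given U = {3, 4, 6, 7, 8, 11, 13, 14, 15}): {13}
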